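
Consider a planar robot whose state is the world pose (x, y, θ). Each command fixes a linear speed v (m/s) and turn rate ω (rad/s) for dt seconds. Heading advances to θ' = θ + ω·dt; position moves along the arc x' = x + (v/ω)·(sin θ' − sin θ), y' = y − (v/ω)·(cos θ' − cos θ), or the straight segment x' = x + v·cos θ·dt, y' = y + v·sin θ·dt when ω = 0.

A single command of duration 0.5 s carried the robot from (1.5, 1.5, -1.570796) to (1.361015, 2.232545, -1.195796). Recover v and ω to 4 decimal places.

v = -1.5000, ω = 0.7500

Δθ = -1.195796 − -1.570796 = 0.375000
ω = Δθ/dt = 0.375000/0.5 = 0.7500
R = −Δy/(cos θ' − cos θ) = -2.0000
v = R·ω = -2.0000·0.7500 = -1.5000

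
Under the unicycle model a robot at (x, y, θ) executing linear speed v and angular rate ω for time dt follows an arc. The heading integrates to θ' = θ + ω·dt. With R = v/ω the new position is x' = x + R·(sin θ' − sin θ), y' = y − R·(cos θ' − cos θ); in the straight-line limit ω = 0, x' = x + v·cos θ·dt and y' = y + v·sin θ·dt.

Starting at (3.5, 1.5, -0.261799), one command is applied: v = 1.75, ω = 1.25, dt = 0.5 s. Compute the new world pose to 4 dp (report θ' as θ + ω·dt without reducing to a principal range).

θ' = -0.2618 + 1.25·0.5 = 0.3632
R = v/ω = 1.75/1.25 = 1.4000
x' = 3.5 + 1.4000·(sin 0.3632 − sin -0.2618) = 4.3597
y' = 1.5 − 1.4000·(cos 0.3632 − cos -0.2618) = 1.5436

(4.3597, 1.5436, 0.3632)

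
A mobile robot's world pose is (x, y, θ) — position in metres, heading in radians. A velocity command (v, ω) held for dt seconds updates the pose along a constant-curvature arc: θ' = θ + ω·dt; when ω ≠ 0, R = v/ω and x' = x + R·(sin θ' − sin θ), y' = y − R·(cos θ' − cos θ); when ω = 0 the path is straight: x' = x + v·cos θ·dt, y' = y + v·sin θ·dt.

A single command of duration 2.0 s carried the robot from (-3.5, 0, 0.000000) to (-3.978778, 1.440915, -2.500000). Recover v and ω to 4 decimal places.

v = -1.0000, ω = -1.2500

Δθ = -2.500000 − 0.000000 = -2.500000
ω = Δθ/dt = -2.500000/2.0 = -1.2500
R = −Δy/(cos θ' − cos θ) = 0.8000
v = R·ω = 0.8000·-1.2500 = -1.0000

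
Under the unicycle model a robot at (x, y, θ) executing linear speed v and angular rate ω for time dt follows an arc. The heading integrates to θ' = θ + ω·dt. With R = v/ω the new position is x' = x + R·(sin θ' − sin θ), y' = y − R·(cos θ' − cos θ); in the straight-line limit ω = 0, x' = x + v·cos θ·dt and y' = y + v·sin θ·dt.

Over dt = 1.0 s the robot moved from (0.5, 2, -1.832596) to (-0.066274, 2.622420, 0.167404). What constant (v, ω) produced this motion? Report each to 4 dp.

v = -1.0000, ω = 2.0000

Δθ = 0.167404 − -1.832596 = 2.000000
ω = Δθ/dt = 2.000000/1.0 = 2.0000
R = −Δy/(cos θ' − cos θ) = -0.5000
v = R·ω = -0.5000·2.0000 = -1.0000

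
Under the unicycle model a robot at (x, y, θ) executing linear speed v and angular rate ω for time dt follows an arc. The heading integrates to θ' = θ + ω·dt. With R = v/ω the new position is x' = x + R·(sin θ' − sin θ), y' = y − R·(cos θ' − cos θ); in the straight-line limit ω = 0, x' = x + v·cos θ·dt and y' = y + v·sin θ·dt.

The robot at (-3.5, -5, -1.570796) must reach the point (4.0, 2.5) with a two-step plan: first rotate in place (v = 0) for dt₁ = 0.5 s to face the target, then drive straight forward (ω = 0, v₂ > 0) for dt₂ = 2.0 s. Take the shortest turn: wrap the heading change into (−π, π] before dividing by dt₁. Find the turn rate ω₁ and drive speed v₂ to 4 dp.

ω₁ = 4.7124, v₂ = 5.3033

heading to target = atan2(2.5−-5, 4−-3.5) = 0.7854
Δθ = wrap(0.7854 − -1.5708) = 2.3562; ω₁ = Δθ/dt₁ = 4.7124
distance = √((4−-3.5)² + (2.5−-5)²) = 10.6066; v₂ = distance/dt₂ = 5.3033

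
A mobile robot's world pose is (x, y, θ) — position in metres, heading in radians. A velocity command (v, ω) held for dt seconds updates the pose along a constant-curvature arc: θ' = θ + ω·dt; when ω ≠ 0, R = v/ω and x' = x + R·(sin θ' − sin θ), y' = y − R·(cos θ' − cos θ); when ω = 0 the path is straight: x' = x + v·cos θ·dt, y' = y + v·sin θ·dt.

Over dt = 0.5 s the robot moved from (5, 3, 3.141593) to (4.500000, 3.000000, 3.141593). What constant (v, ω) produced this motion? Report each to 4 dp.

v = 1.0000, ω = 0.0000

Δθ = 3.141593 − 3.141593 = 0.000000
ω = Δθ/dt = 0.000000/0.5 = 0.0000
ω = 0 → v = (Δx·cos θ + Δy·sin θ)/dt = 1.0000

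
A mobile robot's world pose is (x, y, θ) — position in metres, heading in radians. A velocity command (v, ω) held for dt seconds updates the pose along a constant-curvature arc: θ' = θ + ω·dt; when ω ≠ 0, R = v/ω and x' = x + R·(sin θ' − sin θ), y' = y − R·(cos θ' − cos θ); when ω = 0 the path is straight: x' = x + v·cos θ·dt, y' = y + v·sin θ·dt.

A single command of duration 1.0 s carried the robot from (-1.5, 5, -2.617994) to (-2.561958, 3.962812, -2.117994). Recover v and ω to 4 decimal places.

v = 1.5000, ω = 0.5000

Δθ = -2.117994 − -2.617994 = 0.500000
ω = Δθ/dt = 0.500000/1.0 = 0.5000
R = Δx/(sin θ' − sin θ) = 3.0000
v = R·ω = 3.0000·0.5000 = 1.5000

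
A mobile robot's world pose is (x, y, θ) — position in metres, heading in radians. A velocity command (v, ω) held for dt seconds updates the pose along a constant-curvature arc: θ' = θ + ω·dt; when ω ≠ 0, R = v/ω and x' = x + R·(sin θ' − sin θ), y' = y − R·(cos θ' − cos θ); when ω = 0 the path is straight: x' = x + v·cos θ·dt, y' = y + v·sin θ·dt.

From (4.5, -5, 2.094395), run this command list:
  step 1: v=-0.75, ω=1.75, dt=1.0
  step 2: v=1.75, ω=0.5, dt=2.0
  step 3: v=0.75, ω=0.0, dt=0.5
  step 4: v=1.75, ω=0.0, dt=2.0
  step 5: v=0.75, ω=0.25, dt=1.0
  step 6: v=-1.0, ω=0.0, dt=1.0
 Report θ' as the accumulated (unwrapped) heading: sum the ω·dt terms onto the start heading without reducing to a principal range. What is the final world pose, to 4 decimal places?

step 1: θ'=3.8444 (R=-0.4286) → pose (5.1482, -5.1127, 3.8444)
step 2: θ'=4.8444 (R=3.5000) → pose (3.9409, -8.2440, 4.8444)
step 3: θ'=4.8444 (straight) → pose (3.9902, -8.6158, 4.8444)
step 4: θ'=4.8444 (straight) → pose (4.4509, -12.0853, 4.8444)
step 5: θ'=5.0944 (R=3.0000) → pose (4.6411, -12.8088, 5.0944)
step 6: θ'=5.0944 (straight) → pose (4.2683, -11.8809, 5.0944)

(4.2683, -11.8809, 5.0944)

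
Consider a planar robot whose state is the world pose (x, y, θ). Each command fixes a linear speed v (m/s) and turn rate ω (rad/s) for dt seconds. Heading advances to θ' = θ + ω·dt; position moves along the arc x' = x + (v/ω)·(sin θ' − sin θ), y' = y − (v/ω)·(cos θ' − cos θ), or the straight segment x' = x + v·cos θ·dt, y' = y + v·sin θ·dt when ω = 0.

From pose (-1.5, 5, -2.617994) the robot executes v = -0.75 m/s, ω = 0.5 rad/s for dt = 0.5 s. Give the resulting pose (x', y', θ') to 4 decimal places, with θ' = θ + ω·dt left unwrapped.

(-1.2019, 5.2259, -2.3680)

θ' = -2.6180 + 0.5·0.5 = -2.3680
R = v/ω = -0.75/0.5 = -1.5000
x' = -1.5 + -1.5000·(sin -2.3680 − sin -2.6180) = -1.2019
y' = 5 − -1.5000·(cos -2.3680 − cos -2.6180) = 5.2259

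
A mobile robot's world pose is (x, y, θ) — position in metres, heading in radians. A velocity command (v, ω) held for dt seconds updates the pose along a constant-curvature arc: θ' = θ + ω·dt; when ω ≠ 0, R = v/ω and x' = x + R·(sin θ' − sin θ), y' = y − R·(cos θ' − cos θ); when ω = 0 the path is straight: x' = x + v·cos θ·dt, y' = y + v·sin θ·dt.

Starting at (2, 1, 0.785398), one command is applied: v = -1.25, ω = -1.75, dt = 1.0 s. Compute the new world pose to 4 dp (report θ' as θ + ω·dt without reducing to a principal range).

(0.9079, 1.0981, -0.9646)

θ' = 0.7854 + -1.75·1.0 = -0.9646
R = v/ω = -1.25/-1.75 = 0.7143
x' = 2 + 0.7143·(sin -0.9646 − sin 0.7854) = 0.9079
y' = 1 − 0.7143·(cos -0.9646 − cos 0.7854) = 1.0981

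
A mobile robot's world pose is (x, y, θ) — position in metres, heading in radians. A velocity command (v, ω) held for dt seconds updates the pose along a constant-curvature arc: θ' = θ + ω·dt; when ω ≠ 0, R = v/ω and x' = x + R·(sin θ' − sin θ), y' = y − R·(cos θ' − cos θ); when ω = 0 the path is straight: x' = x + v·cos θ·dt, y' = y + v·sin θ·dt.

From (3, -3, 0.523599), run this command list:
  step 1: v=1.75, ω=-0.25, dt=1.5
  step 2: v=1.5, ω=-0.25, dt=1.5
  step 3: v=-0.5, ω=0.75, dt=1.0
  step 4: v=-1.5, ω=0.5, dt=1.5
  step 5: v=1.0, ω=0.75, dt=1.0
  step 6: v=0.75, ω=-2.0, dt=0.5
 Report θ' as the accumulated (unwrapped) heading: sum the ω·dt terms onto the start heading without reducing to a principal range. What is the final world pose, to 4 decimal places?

(5.7884, -2.6852, 1.0236)

step 1: θ'=0.1486 (R=-7.0000) → pose (5.4636, -2.1393, 0.1486)
step 2: θ'=-0.2264 (R=-6.0000) → pose (7.6988, -2.2263, -0.2264)
step 3: θ'=0.5236 (R=-0.6667) → pose (7.2158, -2.2986, 0.5236)
step 4: θ'=1.2736 (R=-3.0000) → pose (5.8473, -4.0182, 1.2736)
step 5: θ'=2.0236 (R=1.3333) → pose (5.7714, -3.0444, 2.0236)
step 6: θ'=1.0236 (R=-0.3750) → pose (5.7884, -2.6852, 1.0236)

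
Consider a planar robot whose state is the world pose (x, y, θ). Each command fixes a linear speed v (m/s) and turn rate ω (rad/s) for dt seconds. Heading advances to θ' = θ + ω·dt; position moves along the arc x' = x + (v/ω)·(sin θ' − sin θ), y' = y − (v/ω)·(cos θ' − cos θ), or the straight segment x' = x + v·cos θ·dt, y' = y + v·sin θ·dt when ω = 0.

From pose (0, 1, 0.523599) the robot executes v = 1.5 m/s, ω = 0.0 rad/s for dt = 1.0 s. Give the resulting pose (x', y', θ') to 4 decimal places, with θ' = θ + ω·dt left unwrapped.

(1.2990, 1.7500, 0.5236)

θ' = 0.5236 + 0.0·1.0 = 0.5236
ω = 0 → straight: x' = 0 + 1.5·cos(0.5236)·1.0 = 1.2990
y' = 1 + 1.5·sin(0.5236)·1.0 = 1.7500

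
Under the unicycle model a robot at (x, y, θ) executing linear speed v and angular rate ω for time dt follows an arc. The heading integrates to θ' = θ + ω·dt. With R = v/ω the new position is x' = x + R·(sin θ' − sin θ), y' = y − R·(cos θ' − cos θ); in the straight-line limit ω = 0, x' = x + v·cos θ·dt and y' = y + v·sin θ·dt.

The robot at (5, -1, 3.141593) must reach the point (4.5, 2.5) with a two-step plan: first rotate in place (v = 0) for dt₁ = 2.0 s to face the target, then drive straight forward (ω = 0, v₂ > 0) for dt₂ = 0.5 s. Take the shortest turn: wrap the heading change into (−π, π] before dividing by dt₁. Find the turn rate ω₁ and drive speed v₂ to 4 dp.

heading to target = atan2(2.5−-1, 4.5−5) = 1.7127
Δθ = wrap(1.7127 − 3.1416) = -1.4289; ω₁ = Δθ/dt₁ = -0.7144
distance = √((4.5−5)² + (2.5−-1)²) = 3.5355; v₂ = distance/dt₂ = 7.0711

ω₁ = -0.7144, v₂ = 7.0711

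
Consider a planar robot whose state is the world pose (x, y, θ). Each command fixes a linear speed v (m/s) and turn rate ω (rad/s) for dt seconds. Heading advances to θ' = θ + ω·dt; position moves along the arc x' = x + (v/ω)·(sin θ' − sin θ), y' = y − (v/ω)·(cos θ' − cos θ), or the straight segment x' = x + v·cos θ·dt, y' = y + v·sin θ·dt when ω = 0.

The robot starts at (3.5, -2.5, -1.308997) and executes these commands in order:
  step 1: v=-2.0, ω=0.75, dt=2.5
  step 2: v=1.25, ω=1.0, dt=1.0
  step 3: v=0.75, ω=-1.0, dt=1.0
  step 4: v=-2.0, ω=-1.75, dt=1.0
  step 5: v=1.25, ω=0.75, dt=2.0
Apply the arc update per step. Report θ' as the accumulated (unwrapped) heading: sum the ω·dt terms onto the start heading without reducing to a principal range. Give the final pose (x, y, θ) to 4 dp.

step 1: θ'=0.5660 (R=-2.6667) → pose (-0.5058, -0.9394, 0.5660)
step 2: θ'=1.5660 (R=1.2500) → pose (0.0738, 0.1097, 1.5660)
step 3: θ'=0.5660 (R=-0.7500) → pose (0.4216, 0.7391, 0.5660)
step 4: θ'=-1.1840 (R=1.1429) → pose (-1.2497, 1.2726, -1.1840)
step 5: θ'=0.3160 (R=1.6667) → pose (0.8118, 0.3172, 0.3160)

(0.8118, 0.3172, 0.3160)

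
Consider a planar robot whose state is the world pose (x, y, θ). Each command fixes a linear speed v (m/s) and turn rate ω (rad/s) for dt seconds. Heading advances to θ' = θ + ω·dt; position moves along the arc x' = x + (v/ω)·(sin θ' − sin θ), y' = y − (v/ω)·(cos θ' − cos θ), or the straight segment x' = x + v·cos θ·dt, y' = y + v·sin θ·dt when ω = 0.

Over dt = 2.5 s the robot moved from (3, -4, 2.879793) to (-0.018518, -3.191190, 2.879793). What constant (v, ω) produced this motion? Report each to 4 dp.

v = 1.2500, ω = 0.0000

Δθ = 2.879793 − 2.879793 = 0.000000
ω = Δθ/dt = 0.000000/2.5 = 0.0000
ω = 0 → v = (Δx·cos θ + Δy·sin θ)/dt = 1.2500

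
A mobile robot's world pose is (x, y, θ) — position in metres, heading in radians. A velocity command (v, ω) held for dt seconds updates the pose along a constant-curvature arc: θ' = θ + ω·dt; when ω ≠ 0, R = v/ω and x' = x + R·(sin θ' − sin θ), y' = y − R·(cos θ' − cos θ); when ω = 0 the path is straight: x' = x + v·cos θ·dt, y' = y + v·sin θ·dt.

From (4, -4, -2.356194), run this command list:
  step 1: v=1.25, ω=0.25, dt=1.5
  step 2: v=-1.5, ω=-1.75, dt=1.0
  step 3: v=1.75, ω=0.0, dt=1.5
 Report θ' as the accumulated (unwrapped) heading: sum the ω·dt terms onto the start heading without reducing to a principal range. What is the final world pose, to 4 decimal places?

(2.0315, -3.7106, -3.7312)

step 1: θ'=-1.9812 (R=5.0000) → pose (2.9507, -5.5407, -1.9812)
step 2: θ'=-3.7312 (R=0.8571) → pose (4.2133, -5.1702, -3.7312)
step 3: θ'=-3.7312 (straight) → pose (2.0315, -3.7106, -3.7312)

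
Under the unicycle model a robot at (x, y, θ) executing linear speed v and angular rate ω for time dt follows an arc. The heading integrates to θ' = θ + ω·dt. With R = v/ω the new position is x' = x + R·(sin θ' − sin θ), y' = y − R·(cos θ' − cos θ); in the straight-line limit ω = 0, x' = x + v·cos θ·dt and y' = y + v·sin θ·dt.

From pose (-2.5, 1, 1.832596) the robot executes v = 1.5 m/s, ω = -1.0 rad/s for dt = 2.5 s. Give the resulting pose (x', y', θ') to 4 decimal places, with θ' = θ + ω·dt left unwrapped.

(-0.1227, 2.5664, -0.6674)

θ' = 1.8326 + -1.0·2.5 = -0.6674
R = v/ω = 1.5/-1.0 = -1.5000
x' = -2.5 + -1.5000·(sin -0.6674 − sin 1.8326) = -0.1227
y' = 1 − -1.5000·(cos -0.6674 − cos 1.8326) = 2.5664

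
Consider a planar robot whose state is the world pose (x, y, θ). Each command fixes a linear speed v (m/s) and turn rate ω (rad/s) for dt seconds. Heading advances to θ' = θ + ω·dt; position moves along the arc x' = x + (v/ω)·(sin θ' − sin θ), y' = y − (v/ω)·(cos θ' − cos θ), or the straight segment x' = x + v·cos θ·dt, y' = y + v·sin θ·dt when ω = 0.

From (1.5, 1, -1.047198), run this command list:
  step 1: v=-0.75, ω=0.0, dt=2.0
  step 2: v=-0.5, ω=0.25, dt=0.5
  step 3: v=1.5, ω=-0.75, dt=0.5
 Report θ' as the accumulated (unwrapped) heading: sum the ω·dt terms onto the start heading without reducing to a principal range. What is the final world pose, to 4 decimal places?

(0.9436, 1.8394, -1.2972)

step 1: θ'=-1.0472 (straight) → pose (0.7500, 2.2990, -1.0472)
step 2: θ'=-0.9222 (R=-2.0000) → pose (0.6118, 2.5072, -0.9222)
step 3: θ'=-1.2972 (R=-2.0000) → pose (0.9436, 1.8394, -1.2972)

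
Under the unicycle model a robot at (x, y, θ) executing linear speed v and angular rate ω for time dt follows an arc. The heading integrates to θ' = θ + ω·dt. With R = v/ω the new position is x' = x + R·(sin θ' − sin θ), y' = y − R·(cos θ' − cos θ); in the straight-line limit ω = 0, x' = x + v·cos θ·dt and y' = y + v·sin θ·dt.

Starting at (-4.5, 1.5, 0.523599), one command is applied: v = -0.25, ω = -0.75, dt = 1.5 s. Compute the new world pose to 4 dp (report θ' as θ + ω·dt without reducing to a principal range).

(-4.8553, 1.5138, -0.6014)

θ' = 0.5236 + -0.75·1.5 = -0.6014
R = v/ω = -0.25/-0.75 = 0.3333
x' = -4.5 + 0.3333·(sin -0.6014 − sin 0.5236) = -4.8553
y' = 1.5 − 0.3333·(cos -0.6014 − cos 0.5236) = 1.5138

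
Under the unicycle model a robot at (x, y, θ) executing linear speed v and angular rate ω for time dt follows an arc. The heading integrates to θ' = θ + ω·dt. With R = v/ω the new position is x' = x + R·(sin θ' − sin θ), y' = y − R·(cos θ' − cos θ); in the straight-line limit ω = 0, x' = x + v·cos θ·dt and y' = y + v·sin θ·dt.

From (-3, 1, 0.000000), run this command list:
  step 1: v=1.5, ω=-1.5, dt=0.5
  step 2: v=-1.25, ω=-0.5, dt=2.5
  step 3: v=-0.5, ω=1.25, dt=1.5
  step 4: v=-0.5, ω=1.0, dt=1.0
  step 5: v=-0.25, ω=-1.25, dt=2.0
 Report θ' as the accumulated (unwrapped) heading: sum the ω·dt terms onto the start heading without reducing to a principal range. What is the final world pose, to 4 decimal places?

(-4.0007, 4.1281, -1.6250)

step 1: θ'=-0.7500 (R=-1.0000) → pose (-2.3184, 0.7317, -0.7500)
step 2: θ'=-2.0000 (R=2.5000) → pose (-2.8875, 3.6013, -2.0000)
step 3: θ'=-0.1250 (R=-0.4000) → pose (-3.2014, 4.1646, -0.1250)
step 4: θ'=0.8750 (R=-0.5000) → pose (-3.6475, 3.9890, 0.8750)
step 5: θ'=-1.6250 (R=0.2000) → pose (-4.0007, 4.1281, -1.6250)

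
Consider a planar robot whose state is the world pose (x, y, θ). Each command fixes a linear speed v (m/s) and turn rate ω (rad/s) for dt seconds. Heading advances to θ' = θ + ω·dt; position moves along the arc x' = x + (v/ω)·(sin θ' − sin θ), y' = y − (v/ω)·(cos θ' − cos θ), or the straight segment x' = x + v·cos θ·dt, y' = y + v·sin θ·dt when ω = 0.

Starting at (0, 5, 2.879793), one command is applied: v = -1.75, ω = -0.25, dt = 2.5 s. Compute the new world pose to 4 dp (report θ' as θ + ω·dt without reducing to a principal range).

(3.6136, 2.6618, 2.2548)

θ' = 2.8798 + -0.25·2.5 = 2.2548
R = v/ω = -1.75/-0.25 = 7.0000
x' = 0 + 7.0000·(sin 2.2548 − sin 2.8798) = 3.6136
y' = 5 − 7.0000·(cos 2.2548 − cos 2.8798) = 2.6618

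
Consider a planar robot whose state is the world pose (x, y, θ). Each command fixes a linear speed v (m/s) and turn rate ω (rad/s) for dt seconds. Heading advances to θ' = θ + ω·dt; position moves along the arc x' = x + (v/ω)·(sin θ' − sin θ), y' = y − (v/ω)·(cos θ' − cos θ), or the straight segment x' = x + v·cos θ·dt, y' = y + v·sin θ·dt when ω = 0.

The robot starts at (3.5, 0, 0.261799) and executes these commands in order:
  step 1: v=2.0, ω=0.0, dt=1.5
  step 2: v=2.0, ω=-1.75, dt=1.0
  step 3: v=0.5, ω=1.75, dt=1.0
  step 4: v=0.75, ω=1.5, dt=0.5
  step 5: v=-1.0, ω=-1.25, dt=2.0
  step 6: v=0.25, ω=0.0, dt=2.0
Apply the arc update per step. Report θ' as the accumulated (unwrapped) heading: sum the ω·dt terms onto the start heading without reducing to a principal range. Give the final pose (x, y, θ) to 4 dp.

step 1: θ'=0.2618 (straight) → pose (6.3978, 0.7765, 0.2618)
step 2: θ'=-1.4882 (R=-1.1429) → pose (7.8325, -0.2332, -1.4882)
step 3: θ'=0.2618 (R=0.2857) → pose (8.1912, -0.4856, 0.2618)
step 4: θ'=1.0118 (R=0.5000) → pose (8.4857, -0.2678, 1.0118)
step 5: θ'=-1.4882 (R=0.8000) → pose (7.0102, 0.0905, -1.4882)
step 6: θ'=-1.4882 (straight) → pose (7.0515, -0.4078, -1.4882)

(7.0515, -0.4078, -1.4882)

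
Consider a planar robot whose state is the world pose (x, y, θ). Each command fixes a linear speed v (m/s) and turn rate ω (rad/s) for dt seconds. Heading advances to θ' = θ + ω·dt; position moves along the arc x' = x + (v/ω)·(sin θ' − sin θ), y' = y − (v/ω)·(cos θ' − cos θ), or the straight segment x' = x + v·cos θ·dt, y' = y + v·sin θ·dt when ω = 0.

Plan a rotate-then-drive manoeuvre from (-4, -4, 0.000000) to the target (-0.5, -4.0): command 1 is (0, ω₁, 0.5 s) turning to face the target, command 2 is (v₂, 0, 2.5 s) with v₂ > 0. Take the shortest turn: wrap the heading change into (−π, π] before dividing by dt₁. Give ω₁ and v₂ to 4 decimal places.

heading to target = atan2(-4−-4, -0.5−-4) = 0.0000
Δθ = wrap(0.0000 − 0.0000) = 0.0000; ω₁ = Δθ/dt₁ = 0.0000
distance = √((-0.5−-4)² + (-4−-4)²) = 3.5000; v₂ = distance/dt₂ = 1.4000

ω₁ = 0.0000, v₂ = 1.4000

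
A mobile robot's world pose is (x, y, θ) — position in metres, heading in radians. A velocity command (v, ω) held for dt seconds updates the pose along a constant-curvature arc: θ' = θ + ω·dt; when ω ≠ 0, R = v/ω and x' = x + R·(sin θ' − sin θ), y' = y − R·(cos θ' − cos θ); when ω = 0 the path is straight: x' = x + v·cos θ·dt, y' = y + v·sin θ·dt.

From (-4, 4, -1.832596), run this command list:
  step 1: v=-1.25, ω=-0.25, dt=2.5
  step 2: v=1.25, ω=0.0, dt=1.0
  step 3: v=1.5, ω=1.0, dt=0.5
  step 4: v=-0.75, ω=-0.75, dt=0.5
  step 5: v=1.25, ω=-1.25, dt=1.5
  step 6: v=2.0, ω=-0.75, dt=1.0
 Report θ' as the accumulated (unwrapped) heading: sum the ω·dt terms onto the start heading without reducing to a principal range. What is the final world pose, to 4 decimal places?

step 1: θ'=-2.4576 (R=5.0000) → pose (-2.3298, 6.5812, -2.4576)
step 2: θ'=-2.4576 (straight) → pose (-3.2987, 5.7913, -2.4576)
step 3: θ'=-1.9576 (R=1.5000) → pose (-3.7400, 5.1946, -1.9576)
step 4: θ'=-2.3326 (R=1.0000) → pose (-3.5375, 5.5076, -2.3326)
step 5: θ'=-4.2076 (R=-1.0000) → pose (-5.1363, 5.7142, -4.2076)
step 6: θ'=-4.9576 (R=-2.6667) → pose (-5.3892, 7.6512, -4.9576)

(-5.3892, 7.6512, -4.9576)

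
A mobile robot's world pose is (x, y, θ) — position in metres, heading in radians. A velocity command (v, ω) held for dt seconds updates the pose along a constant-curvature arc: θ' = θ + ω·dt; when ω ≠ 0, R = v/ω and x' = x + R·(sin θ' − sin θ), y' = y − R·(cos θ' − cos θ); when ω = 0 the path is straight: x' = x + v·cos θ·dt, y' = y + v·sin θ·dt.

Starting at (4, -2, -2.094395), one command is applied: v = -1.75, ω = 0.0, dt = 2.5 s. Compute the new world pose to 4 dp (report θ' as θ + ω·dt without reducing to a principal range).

θ' = -2.0944 + 0.0·2.5 = -2.0944
ω = 0 → straight: x' = 4 + -1.75·cos(-2.0944)·2.5 = 6.1875
y' = -2 + -1.75·sin(-2.0944)·2.5 = 1.7889

(6.1875, 1.7889, -2.0944)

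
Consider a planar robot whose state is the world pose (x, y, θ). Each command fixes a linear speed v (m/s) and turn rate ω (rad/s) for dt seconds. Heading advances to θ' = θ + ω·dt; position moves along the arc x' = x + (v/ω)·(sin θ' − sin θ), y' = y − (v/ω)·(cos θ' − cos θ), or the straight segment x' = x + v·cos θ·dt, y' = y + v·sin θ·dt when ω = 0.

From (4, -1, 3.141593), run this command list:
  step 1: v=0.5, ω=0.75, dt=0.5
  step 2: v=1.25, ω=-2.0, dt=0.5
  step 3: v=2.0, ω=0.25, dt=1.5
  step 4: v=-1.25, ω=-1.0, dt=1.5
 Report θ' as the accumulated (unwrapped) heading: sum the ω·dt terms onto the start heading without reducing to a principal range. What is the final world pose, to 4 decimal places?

(1.3804, -1.1420, 1.3916)

step 1: θ'=3.5166 (R=0.6667) → pose (3.7558, -1.0463, 3.5166)
step 2: θ'=2.5166 (R=-0.6250) → pose (3.1612, -0.9716, 2.5166)
step 3: θ'=2.8916 (R=8.0000) → pose (0.4597, 0.2920, 2.8916)
step 4: θ'=1.3916 (R=1.2500) → pose (1.3804, -1.1420, 1.3916)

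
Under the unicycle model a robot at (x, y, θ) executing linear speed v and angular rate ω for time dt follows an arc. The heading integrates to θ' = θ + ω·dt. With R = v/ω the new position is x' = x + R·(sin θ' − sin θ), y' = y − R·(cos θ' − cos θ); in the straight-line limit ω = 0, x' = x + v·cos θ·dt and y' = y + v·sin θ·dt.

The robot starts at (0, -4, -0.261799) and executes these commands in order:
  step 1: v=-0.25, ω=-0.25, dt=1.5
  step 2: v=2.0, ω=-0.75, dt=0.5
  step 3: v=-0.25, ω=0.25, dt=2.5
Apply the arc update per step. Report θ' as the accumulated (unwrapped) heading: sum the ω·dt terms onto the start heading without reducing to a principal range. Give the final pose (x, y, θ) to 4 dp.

step 1: θ'=-0.6368 (R=1.0000) → pose (-0.3358, -3.8381, -0.6368)
step 2: θ'=-1.0118 (R=-2.6667) → pose (0.3393, -4.5679, -1.0118)
step 3: θ'=-0.3868 (R=-1.0000) → pose (-0.1313, -4.1721, -0.3868)

(-0.1313, -4.1721, -0.3868)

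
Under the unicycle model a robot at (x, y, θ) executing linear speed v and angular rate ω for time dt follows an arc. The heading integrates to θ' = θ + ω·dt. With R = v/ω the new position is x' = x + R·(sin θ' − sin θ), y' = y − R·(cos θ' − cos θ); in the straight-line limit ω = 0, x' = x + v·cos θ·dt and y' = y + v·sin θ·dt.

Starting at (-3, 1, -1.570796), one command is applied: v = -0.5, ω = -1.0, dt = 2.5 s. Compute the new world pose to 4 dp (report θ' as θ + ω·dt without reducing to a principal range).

θ' = -1.5708 + -1.0·2.5 = -4.0708
R = v/ω = -0.5/-1.0 = 0.5000
x' = -3 + 0.5000·(sin -4.0708 − sin -1.5708) = -2.0994
y' = 1 − 0.5000·(cos -4.0708 − cos -1.5708) = 1.2992

(-2.0994, 1.2992, -4.0708)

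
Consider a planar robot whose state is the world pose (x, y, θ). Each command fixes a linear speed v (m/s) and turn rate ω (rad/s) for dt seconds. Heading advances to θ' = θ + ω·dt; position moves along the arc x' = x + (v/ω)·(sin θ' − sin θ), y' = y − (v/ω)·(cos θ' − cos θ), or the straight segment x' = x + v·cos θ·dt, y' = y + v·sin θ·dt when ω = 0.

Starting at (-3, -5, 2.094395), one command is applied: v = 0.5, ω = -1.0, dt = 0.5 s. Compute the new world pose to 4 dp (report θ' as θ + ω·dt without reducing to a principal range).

θ' = 2.0944 + -1.0·0.5 = 1.5944
R = v/ω = 0.5/-1.0 = -0.5000
x' = -3 + -0.5000·(sin 1.5944 − sin 2.0944) = -3.0668
y' = -5 − -0.5000·(cos 1.5944 − cos 2.0944) = -4.7618

(-3.0668, -4.7618, 1.5944)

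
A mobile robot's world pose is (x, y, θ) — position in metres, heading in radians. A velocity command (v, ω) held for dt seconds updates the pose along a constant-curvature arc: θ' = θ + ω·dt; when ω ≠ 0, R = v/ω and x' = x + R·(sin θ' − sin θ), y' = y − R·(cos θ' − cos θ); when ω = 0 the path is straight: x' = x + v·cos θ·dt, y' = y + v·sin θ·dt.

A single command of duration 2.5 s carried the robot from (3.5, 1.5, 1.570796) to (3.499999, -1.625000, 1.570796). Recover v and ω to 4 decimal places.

Δθ = 1.570796 − 1.570796 = 0.000000
ω = Δθ/dt = 0.000000/2.5 = 0.0000
ω = 0 → v = (Δx·cos θ + Δy·sin θ)/dt = -1.2500

v = -1.2500, ω = 0.0000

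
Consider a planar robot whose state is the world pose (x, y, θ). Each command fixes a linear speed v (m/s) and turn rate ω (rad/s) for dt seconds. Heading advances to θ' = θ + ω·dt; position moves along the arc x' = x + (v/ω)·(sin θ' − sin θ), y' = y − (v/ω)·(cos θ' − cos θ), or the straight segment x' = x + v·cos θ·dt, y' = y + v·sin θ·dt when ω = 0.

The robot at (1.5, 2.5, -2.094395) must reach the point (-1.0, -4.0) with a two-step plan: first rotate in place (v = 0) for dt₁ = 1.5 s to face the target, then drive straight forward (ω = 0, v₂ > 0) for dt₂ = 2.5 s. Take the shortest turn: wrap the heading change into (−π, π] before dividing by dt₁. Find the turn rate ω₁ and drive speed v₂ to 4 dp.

heading to target = atan2(-4−2.5, -1−1.5) = -1.9380
Δθ = wrap(-1.9380 − -2.0944) = 0.1564; ω₁ = Δθ/dt₁ = 0.1043
distance = √((-1−1.5)² + (-4−2.5)²) = 6.9642; v₂ = distance/dt₂ = 2.7857

ω₁ = 0.1043, v₂ = 2.7857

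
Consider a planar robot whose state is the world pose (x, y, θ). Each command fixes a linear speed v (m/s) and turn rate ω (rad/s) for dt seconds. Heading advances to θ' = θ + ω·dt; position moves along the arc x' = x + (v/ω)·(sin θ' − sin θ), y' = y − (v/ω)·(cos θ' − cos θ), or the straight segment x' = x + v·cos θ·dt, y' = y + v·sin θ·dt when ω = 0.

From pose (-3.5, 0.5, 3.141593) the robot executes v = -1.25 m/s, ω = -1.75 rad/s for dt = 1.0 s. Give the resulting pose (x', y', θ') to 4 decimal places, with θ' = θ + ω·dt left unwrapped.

(-2.7972, -0.3416, 1.3916)

θ' = 3.1416 + -1.75·1.0 = 1.3916
R = v/ω = -1.25/-1.75 = 0.7143
x' = -3.5 + 0.7143·(sin 1.3916 − sin 3.1416) = -2.7972
y' = 0.5 − 0.7143·(cos 1.3916 − cos 3.1416) = -0.3416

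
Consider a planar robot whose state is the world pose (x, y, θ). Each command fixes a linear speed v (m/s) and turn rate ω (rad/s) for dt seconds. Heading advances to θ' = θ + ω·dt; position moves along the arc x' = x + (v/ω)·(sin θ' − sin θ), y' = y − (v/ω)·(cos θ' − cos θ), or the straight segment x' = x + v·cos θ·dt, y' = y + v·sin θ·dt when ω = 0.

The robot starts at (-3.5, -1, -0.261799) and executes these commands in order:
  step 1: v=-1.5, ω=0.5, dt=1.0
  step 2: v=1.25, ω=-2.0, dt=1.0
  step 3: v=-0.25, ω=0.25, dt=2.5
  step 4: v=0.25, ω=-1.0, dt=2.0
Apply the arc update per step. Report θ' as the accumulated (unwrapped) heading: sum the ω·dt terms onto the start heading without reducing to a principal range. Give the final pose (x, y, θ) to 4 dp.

(-4.5234, -1.4533, -3.1368)

step 1: θ'=0.2382 (R=-3.0000) → pose (-4.9843, -0.9825, 0.2382)
step 2: θ'=-1.7618 (R=-0.6250) → pose (-4.2232, -1.7085, -1.7618)
step 3: θ'=-1.1368 (R=-1.0000) → pose (-4.2977, -1.0981, -1.1368)
step 4: θ'=-3.1368 (R=-0.2500) → pose (-4.5234, -1.4533, -3.1368)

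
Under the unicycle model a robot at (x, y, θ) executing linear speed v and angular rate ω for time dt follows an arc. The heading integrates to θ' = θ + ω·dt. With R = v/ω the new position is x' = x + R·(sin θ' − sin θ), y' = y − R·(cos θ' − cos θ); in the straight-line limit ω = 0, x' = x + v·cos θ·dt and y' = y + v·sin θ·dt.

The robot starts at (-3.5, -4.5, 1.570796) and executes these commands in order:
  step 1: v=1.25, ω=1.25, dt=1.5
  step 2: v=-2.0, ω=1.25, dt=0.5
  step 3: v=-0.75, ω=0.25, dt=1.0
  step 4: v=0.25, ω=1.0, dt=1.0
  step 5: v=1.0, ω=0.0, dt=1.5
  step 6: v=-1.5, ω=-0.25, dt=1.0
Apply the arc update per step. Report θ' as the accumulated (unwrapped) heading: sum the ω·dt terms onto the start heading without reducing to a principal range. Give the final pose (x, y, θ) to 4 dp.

(-3.4396, -2.4710, 5.0708)

step 1: θ'=3.4458 (R=1.0000) → pose (-4.7995, -3.5459, 3.4458)
step 2: θ'=4.0708 (R=-1.6000) → pose (-3.9970, -2.9769, 4.0708)
step 3: θ'=4.3208 (R=-3.0000) → pose (-3.6275, -2.3265, 4.3208)
step 4: θ'=5.3208 (R=0.2500) → pose (-3.6015, -2.5648, 5.3208)
step 5: θ'=5.3208 (straight) → pose (-2.7442, -3.7956, 5.3208)
step 6: θ'=5.0708 (R=6.0000) → pose (-3.4396, -2.4710, 5.0708)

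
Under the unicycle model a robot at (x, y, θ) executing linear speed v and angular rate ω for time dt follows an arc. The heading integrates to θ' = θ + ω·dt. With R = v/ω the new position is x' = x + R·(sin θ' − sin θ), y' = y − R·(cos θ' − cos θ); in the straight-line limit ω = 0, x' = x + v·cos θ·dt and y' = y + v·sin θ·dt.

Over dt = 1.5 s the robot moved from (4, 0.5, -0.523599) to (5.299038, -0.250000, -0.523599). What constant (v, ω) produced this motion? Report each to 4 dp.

Δθ = -0.523599 − -0.523599 = 0.000000
ω = Δθ/dt = 0.000000/1.5 = 0.0000
ω = 0 → v = (Δx·cos θ + Δy·sin θ)/dt = 1.0000

v = 1.0000, ω = 0.0000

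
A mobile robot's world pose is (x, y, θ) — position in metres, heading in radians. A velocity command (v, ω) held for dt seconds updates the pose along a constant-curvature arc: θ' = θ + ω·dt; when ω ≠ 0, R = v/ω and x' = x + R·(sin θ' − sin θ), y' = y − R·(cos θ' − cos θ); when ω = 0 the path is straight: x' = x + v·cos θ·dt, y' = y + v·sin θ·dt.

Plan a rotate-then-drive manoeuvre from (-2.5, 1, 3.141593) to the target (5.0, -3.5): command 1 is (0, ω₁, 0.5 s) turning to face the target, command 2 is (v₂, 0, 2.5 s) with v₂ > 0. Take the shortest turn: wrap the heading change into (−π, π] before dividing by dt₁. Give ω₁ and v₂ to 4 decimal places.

heading to target = atan2(-3.5−1, 5−-2.5) = -0.5404
Δθ = wrap(-0.5404 − 3.1416) = 2.6012; ω₁ = Δθ/dt₁ = 5.2023
distance = √((5−-2.5)² + (-3.5−1)²) = 8.7464; v₂ = distance/dt₂ = 3.4986

ω₁ = 5.2023, v₂ = 3.4986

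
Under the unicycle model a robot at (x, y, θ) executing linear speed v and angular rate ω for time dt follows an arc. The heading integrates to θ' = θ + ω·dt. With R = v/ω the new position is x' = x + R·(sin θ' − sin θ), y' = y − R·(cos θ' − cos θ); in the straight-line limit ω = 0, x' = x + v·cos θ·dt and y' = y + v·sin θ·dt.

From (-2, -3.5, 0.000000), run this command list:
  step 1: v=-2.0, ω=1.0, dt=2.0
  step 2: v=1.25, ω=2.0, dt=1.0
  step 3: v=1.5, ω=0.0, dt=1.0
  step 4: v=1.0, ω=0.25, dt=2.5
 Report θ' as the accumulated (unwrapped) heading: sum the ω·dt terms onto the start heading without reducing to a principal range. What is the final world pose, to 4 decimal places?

(-6.7979, -9.5845, 4.6250)

step 1: θ'=2.0000 (R=-2.0000) → pose (-3.8186, -6.3323, 2.0000)
step 2: θ'=4.0000 (R=0.6250) → pose (-4.8599, -6.1839, 4.0000)
step 3: θ'=4.0000 (straight) → pose (-5.8404, -7.3191, 4.0000)
step 4: θ'=4.6250 (R=4.0000) → pose (-6.7979, -9.5845, 4.6250)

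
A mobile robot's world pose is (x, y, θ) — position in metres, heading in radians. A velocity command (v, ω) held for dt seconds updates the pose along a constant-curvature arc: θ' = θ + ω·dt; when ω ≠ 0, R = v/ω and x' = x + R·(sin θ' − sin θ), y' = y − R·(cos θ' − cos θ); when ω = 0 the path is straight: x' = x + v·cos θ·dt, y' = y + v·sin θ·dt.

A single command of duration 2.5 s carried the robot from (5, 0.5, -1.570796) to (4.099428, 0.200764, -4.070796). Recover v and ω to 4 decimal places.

v = 0.5000, ω = -1.0000

Δθ = -4.070796 − -1.570796 = -2.500000
ω = Δθ/dt = -2.500000/2.5 = -1.0000
R = Δx/(sin θ' − sin θ) = -0.5000
v = R·ω = -0.5000·-1.0000 = 0.5000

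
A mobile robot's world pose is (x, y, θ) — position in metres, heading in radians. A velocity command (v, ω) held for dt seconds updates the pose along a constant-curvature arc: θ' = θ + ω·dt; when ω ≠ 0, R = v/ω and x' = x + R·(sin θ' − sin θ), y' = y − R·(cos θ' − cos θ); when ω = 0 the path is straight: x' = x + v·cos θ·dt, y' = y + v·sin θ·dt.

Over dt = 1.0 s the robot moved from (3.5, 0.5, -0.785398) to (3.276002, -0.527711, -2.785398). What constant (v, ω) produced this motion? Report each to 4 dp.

Δθ = -2.785398 − -0.785398 = -2.000000
ω = Δθ/dt = -2.000000/1.0 = -2.0000
R = −Δy/(cos θ' − cos θ) = -0.6250
v = R·ω = -0.6250·-2.0000 = 1.2500

v = 1.2500, ω = -2.0000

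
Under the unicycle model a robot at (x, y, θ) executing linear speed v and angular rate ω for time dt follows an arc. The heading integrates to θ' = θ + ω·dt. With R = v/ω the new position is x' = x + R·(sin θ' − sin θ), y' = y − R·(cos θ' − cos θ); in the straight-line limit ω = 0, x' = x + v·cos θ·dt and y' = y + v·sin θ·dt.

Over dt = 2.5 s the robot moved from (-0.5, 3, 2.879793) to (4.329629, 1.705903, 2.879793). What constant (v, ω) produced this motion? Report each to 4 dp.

Δθ = 2.879793 − 2.879793 = 0.000000
ω = Δθ/dt = 0.000000/2.5 = 0.0000
ω = 0 → v = (Δx·cos θ + Δy·sin θ)/dt = -2.0000

v = -2.0000, ω = 0.0000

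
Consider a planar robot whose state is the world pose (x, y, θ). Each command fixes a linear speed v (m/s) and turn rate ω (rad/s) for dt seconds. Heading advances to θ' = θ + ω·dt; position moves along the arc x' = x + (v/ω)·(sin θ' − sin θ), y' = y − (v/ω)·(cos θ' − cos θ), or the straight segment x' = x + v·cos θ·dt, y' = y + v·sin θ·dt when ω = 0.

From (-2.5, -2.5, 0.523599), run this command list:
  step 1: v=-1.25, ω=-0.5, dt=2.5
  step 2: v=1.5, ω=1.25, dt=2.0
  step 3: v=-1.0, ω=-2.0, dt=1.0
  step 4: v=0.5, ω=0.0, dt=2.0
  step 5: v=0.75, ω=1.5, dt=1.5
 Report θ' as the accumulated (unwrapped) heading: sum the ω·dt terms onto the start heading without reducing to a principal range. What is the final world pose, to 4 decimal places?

step 1: θ'=-0.7264 (R=2.5000) → pose (-5.4105, -2.2039, -0.7264)
step 2: θ'=1.7736 (R=1.2000) → pose (-3.4380, -1.0651, 1.7736)
step 3: θ'=-0.2264 (R=0.5000) → pose (-4.0400, -1.6530, -0.2264)
step 4: θ'=-0.2264 (straight) → pose (-3.0655, -1.8775, -0.2264)
step 5: θ'=2.0236 (R=0.5000) → pose (-2.5037, -1.1715, 2.0236)

(-2.5037, -1.1715, 2.0236)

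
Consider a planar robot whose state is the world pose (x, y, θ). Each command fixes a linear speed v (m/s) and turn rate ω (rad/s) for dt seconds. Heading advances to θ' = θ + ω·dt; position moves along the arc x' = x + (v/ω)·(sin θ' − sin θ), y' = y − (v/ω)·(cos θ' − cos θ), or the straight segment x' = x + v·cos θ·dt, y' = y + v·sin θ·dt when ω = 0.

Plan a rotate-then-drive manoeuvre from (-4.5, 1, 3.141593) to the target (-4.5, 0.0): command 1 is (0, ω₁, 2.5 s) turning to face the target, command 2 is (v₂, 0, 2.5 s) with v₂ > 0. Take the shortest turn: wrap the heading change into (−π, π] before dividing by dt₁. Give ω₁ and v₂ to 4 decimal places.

heading to target = atan2(0−1, -4.5−-4.5) = -1.5708
Δθ = wrap(-1.5708 − 3.1416) = 1.5708; ω₁ = Δθ/dt₁ = 0.6283
distance = √((-4.5−-4.5)² + (0−1)²) = 1.0000; v₂ = distance/dt₂ = 0.4000

ω₁ = 0.6283, v₂ = 0.4000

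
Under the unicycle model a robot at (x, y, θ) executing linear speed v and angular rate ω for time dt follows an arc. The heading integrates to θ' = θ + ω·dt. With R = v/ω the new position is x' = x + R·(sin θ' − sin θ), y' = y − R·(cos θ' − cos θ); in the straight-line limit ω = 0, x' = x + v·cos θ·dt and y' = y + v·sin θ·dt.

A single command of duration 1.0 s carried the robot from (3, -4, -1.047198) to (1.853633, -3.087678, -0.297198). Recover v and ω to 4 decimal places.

Δθ = -0.297198 − -1.047198 = 0.750000
ω = Δθ/dt = 0.750000/1.0 = 0.7500
R = Δx/(sin θ' − sin θ) = -2.0000
v = R·ω = -2.0000·0.7500 = -1.5000

v = -1.5000, ω = 0.7500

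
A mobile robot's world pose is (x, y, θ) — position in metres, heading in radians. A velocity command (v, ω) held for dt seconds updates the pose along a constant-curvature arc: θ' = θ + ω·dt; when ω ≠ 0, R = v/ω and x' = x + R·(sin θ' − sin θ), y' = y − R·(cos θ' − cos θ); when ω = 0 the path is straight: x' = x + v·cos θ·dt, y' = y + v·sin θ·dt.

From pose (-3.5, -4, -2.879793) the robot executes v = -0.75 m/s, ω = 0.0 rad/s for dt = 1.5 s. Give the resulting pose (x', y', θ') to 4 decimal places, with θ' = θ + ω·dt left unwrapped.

(-2.4133, -3.7088, -2.8798)

θ' = -2.8798 + 0.0·1.5 = -2.8798
ω = 0 → straight: x' = -3.5 + -0.75·cos(-2.8798)·1.5 = -2.4133
y' = -4 + -0.75·sin(-2.8798)·1.5 = -3.7088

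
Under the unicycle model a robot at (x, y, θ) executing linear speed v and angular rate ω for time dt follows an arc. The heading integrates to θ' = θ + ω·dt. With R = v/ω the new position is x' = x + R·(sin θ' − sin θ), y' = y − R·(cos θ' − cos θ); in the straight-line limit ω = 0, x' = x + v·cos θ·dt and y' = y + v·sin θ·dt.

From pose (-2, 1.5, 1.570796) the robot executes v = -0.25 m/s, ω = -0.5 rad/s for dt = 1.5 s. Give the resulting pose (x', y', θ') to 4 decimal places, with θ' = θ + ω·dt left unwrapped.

θ' = 1.5708 + -0.5·1.5 = 0.8208
R = v/ω = -0.25/-0.5 = 0.5000
x' = -2 + 0.5000·(sin 0.8208 − sin 1.5708) = -2.1342
y' = 1.5 − 0.5000·(cos 0.8208 − cos 1.5708) = 1.1592

(-2.1342, 1.1592, 0.8208)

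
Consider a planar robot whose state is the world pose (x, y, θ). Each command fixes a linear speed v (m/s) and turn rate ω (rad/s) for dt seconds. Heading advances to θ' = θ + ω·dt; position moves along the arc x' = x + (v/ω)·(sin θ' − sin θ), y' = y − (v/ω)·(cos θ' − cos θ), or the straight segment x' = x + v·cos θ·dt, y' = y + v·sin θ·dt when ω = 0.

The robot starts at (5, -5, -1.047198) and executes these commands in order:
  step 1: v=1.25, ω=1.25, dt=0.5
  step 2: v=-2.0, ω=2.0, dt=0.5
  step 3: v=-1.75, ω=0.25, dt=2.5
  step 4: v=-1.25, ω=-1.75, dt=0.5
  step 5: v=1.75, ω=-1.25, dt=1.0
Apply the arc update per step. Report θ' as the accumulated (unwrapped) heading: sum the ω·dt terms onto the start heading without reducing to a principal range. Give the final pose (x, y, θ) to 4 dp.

(2.9222, -9.7312, -0.9222)

step 1: θ'=-0.4222 (R=1.0000) → pose (5.4563, -5.4122, -0.4222)
step 2: θ'=0.5778 (R=-1.0000) → pose (4.5003, -5.4867, 0.5778)
step 3: θ'=1.2028 (R=-7.0000) → pose (1.7922, -8.8322, 1.2028)
step 4: θ'=0.3278 (R=0.7143) → pose (1.3558, -9.2515, 0.3278)
step 5: θ'=-0.9222 (R=-1.4000) → pose (2.9222, -9.7312, -0.9222)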